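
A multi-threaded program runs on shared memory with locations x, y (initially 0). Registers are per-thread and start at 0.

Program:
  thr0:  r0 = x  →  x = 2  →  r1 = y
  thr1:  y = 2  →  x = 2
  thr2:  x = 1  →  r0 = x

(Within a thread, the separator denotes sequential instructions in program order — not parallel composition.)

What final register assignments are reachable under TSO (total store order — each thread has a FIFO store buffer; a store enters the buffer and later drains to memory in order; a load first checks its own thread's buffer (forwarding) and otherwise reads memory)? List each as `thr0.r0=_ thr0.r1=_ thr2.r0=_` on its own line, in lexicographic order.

outcome vector order: (thr0.r0,thr0.r1,thr2.r0)
|TSO outcomes| = 10

thr0.r0=0 thr0.r1=0 thr2.r0=1
thr0.r0=0 thr0.r1=0 thr2.r0=2
thr0.r0=0 thr0.r1=2 thr2.r0=1
thr0.r0=0 thr0.r1=2 thr2.r0=2
thr0.r0=1 thr0.r1=0 thr2.r0=1
thr0.r0=1 thr0.r1=0 thr2.r0=2
thr0.r0=1 thr0.r1=2 thr2.r0=1
thr0.r0=1 thr0.r1=2 thr2.r0=2
thr0.r0=2 thr0.r1=2 thr2.r0=1
thr0.r0=2 thr0.r1=2 thr2.r0=2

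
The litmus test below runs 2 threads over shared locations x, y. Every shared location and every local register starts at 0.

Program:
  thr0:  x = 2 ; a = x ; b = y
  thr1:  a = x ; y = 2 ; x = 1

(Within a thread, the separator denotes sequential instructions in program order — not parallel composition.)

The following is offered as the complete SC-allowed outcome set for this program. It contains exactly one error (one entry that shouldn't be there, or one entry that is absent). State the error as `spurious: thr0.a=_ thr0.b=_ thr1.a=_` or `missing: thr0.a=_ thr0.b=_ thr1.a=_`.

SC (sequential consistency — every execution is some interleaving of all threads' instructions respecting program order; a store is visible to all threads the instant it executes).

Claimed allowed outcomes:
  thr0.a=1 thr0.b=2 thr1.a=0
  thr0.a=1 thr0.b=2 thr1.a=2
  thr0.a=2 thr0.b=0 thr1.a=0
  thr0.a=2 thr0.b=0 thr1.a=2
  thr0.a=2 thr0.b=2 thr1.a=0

missing: thr0.a=2 thr0.b=2 thr1.a=2

outcome vector order: (thr0.a,thr0.b,thr1.a)
SC: 6 outcomes — {1/2/0 1/2/2 2/0/0 2/0/2 2/2/0 2/2/2}
SC∖claimed = {2/2/2}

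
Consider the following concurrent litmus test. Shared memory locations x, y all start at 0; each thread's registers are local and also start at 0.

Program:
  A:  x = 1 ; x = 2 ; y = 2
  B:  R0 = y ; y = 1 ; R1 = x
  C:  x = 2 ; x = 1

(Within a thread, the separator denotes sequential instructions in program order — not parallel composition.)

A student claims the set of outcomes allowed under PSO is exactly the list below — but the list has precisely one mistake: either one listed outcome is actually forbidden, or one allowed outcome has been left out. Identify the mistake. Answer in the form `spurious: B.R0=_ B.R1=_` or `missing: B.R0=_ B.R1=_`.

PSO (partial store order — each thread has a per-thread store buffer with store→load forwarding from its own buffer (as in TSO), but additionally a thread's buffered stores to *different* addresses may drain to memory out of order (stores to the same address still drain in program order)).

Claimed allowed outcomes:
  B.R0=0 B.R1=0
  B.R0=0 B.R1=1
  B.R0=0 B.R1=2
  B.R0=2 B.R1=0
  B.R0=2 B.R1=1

missing: B.R0=2 B.R1=2

outcome vector order: (B.R0,B.R1)
PSO (6): 00; 01; 02; 20; 21; 22
PSO∖claimed = {22}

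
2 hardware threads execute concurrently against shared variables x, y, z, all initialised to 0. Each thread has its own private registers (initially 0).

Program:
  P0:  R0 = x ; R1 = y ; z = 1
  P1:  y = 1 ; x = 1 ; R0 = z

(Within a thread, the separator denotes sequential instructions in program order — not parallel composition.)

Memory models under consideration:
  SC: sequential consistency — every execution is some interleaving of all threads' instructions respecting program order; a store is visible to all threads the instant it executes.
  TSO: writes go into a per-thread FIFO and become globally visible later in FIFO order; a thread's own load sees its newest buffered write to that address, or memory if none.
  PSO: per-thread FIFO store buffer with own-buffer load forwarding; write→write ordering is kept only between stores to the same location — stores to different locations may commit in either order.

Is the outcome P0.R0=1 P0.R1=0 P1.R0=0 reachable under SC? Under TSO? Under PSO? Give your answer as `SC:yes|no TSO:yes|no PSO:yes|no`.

SC:no TSO:no PSO:yes

outcome vector order: (P0.R0,P0.R1,P1.R0)
SC: 6 outcomes — {0/0/0 0/0/1 0/1/0 0/1/1 1/1/0 1/1/1}
TSO: 6 outcomes — {0/0/0 0/0/1 0/1/0 0/1/1 1/1/0 1/1/1}
PSO: 8 outcomes — {0/0/0 0/0/1 0/1/0 0/1/1 1/0/0 1/0/1 1/1/0 1/1/1}
target 1/0/0 ∈ {PSO}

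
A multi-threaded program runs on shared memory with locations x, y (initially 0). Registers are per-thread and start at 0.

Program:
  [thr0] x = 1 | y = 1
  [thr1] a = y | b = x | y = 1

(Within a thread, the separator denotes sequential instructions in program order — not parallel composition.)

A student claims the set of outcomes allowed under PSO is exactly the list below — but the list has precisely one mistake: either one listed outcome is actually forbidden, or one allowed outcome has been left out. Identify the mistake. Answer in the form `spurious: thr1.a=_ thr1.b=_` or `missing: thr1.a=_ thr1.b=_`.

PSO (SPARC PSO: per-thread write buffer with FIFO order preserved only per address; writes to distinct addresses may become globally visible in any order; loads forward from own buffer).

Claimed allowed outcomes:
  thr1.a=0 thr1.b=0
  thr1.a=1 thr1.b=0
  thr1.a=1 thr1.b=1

missing: thr1.a=0 thr1.b=1

outcome vector order: (thr1.a,thr1.b)
PSO: 4 outcomes — {00, 01, 10, 11}
PSO∖claimed = {01}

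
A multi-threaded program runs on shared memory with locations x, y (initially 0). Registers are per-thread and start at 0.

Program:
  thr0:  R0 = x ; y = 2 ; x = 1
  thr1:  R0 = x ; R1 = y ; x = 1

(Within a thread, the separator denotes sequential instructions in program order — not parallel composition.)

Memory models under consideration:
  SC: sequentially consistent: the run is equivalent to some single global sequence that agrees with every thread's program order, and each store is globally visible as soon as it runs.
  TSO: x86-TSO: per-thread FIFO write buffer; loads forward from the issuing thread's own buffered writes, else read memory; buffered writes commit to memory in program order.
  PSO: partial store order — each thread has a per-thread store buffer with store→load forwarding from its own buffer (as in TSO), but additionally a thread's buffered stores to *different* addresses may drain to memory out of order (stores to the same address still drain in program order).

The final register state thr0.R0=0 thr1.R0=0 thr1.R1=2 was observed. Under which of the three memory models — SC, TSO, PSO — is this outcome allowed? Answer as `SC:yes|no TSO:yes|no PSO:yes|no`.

SC:yes TSO:yes PSO:yes

outcome vector order: (thr0.R0,thr1.R0,thr1.R1)
SC (4): 000; 002; 012; 100
TSO (4): 000; 002; 012; 100
PSO (5): 000; 002; 010; 012; 100
target 002 ∈ {SC,TSO,PSO}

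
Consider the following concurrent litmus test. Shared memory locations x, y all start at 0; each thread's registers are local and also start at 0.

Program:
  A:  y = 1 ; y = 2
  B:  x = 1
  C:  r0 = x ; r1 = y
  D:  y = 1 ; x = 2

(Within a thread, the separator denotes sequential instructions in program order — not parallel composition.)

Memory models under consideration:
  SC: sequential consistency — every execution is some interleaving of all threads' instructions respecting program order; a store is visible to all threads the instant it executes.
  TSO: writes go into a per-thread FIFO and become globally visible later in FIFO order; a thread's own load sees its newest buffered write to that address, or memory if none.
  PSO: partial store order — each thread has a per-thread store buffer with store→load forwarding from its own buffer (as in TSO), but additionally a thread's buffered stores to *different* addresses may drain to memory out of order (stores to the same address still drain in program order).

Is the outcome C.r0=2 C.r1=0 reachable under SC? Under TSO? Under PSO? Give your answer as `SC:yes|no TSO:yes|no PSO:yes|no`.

SC:no TSO:no PSO:yes

outcome vector order: (C.r0,C.r1)
under SC → 00, 01, 02, 10, 11, 12, 21, 22
under TSO → 00, 01, 02, 10, 11, 12, 21, 22
under PSO → 00, 01, 02, 10, 11, 12, 20, 21, 22
target 20 ∈ {PSO}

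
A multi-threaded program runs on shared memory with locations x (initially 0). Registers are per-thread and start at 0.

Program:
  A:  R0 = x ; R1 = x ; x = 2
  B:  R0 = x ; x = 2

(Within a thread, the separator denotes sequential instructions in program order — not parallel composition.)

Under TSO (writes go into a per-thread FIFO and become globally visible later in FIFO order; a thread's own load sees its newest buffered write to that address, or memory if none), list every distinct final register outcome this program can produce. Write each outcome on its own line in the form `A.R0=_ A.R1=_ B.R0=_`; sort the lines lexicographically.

outcome vector order: (A.R0,A.R1,B.R0)
|TSO outcomes| = 4

A.R0=0 A.R1=0 B.R0=0
A.R0=0 A.R1=0 B.R0=2
A.R0=0 A.R1=2 B.R0=0
A.R0=2 A.R1=2 B.R0=0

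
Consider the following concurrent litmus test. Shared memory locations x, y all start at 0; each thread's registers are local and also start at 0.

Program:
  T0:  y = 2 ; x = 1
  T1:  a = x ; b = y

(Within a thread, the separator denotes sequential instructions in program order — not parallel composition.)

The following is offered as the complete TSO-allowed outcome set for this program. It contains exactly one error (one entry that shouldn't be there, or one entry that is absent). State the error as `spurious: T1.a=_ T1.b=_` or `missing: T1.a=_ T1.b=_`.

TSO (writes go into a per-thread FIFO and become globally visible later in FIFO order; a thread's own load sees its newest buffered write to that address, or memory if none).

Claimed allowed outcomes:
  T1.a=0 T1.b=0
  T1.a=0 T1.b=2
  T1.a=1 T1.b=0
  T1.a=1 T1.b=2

spurious: T1.a=1 T1.b=0

outcome vector order: (T1.a,T1.b)
[TSO] allowed = {00, 02, 12}
claimed∖TSO = {10}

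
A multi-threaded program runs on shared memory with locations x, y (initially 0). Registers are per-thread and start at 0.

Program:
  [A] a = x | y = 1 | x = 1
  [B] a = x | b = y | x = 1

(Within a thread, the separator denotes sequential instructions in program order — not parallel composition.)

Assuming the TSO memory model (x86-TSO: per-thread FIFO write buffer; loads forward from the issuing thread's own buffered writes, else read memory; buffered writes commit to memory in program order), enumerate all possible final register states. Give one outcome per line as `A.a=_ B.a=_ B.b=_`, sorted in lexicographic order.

A.a=0 B.a=0 B.b=0
A.a=0 B.a=0 B.b=1
A.a=0 B.a=1 B.b=1
A.a=1 B.a=0 B.b=0

outcome vector order: (A.a,B.a,B.b)
|TSO outcomes| = 4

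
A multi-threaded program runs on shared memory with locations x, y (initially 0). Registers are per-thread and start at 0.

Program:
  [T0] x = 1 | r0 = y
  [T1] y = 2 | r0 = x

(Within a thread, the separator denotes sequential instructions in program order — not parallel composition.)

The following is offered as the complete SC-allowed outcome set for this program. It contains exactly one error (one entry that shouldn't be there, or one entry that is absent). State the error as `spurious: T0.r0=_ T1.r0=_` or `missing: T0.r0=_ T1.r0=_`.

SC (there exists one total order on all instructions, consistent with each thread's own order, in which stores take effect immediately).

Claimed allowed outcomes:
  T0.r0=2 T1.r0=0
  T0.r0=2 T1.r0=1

outcome vector order: (T0.r0,T1.r0)
SC: 3 outcomes — {(0,1); (2,0); (2,1)}
SC∖claimed = {(0,1)}

missing: T0.r0=0 T1.r0=1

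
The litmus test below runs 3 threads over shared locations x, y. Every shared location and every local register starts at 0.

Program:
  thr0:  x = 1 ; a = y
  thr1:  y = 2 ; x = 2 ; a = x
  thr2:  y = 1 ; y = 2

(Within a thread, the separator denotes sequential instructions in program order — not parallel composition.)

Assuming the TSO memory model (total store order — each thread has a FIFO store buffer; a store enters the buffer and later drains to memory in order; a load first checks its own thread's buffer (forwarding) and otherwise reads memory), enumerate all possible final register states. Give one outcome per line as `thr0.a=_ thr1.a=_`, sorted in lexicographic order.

outcome vector order: (thr0.a,thr1.a)
|TSO outcomes| = 6

thr0.a=0 thr1.a=1
thr0.a=0 thr1.a=2
thr0.a=1 thr1.a=1
thr0.a=1 thr1.a=2
thr0.a=2 thr1.a=1
thr0.a=2 thr1.a=2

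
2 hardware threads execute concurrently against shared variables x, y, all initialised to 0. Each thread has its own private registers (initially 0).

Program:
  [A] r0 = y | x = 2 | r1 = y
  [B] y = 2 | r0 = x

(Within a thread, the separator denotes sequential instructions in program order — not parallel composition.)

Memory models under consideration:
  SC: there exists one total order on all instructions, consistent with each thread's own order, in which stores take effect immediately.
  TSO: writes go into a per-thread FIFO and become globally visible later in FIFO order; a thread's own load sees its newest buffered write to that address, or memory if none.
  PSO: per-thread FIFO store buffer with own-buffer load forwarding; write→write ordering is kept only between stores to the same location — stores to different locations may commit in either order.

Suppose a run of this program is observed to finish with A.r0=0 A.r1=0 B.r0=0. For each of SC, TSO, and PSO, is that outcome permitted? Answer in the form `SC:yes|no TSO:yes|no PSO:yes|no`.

outcome vector order: (A.r0,A.r1,B.r0)
SC: 5 outcomes — {(0,0,2); (0,2,0); (0,2,2); (2,2,0); (2,2,2)}
TSO: 6 outcomes — {(0,0,0); (0,0,2); (0,2,0); (0,2,2); (2,2,0); (2,2,2)}
PSO: 6 outcomes — {(0,0,0); (0,0,2); (0,2,0); (0,2,2); (2,2,0); (2,2,2)}
target (0,0,0) ∈ {TSO,PSO}

SC:no TSO:yes PSO:yes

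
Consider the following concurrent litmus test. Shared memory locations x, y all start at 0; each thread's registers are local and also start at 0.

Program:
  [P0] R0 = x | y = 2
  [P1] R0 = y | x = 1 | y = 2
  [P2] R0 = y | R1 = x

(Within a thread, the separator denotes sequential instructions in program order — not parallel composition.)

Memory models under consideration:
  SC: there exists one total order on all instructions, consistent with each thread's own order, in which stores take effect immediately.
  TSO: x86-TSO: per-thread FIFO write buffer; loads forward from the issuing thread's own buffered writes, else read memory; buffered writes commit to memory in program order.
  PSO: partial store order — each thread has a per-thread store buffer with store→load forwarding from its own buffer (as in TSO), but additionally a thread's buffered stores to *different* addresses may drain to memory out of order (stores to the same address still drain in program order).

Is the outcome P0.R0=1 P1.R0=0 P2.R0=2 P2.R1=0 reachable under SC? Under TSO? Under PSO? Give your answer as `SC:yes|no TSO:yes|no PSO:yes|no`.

outcome vector order: (P0.R0,P1.R0,P2.R0,P2.R1)
SC (11): 0/0/0/0; 0/0/0/1; 0/0/2/0; 0/0/2/1; 0/2/0/0; 0/2/0/1; 0/2/2/0; 0/2/2/1; 1/0/0/0; 1/0/0/1; 1/0/2/1
TSO (11): 0/0/0/0; 0/0/0/1; 0/0/2/0; 0/0/2/1; 0/2/0/0; 0/2/0/1; 0/2/2/0; 0/2/2/1; 1/0/0/0; 1/0/0/1; 1/0/2/1
PSO (12): 0/0/0/0; 0/0/0/1; 0/0/2/0; 0/0/2/1; 0/2/0/0; 0/2/0/1; 0/2/2/0; 0/2/2/1; 1/0/0/0; 1/0/0/1; 1/0/2/0; 1/0/2/1
target 1/0/2/0 ∈ {PSO}

SC:no TSO:no PSO:yes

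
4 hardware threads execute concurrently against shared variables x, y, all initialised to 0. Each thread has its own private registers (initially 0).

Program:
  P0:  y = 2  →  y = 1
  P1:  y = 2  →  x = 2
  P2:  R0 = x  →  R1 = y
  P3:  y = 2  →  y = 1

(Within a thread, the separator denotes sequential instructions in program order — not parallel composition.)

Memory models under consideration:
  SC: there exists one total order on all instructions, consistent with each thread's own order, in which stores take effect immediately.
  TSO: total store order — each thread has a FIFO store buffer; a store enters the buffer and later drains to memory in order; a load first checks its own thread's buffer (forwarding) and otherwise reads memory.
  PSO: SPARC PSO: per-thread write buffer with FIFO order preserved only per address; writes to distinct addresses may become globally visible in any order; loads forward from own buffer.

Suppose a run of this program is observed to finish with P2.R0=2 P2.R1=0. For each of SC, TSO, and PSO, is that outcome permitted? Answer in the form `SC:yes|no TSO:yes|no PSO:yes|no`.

SC:no TSO:no PSO:yes

outcome vector order: (P2.R0,P2.R1)
SC (5): (0,0) (0,1) (0,2) (2,1) (2,2)
TSO (5): (0,0) (0,1) (0,2) (2,1) (2,2)
PSO (6): (0,0) (0,1) (0,2) (2,0) (2,1) (2,2)
target (2,0) ∈ {PSO}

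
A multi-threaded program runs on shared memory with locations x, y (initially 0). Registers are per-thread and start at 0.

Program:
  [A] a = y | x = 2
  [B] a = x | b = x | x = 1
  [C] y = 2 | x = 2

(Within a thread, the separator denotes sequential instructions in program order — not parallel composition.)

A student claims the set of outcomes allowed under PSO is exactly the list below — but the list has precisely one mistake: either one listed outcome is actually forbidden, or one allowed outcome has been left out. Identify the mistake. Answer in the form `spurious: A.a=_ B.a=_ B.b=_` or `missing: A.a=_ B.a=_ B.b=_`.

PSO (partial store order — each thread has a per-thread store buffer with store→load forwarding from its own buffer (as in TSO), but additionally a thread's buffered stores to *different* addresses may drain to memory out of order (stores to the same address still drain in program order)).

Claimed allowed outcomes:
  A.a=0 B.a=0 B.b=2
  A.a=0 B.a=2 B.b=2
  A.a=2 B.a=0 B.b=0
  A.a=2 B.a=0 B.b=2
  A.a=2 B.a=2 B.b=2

outcome vector order: (A.a,B.a,B.b)
PSO: 6 outcomes — {0/0/0; 0/0/2; 0/2/2; 2/0/0; 2/0/2; 2/2/2}
PSO∖claimed = {0/0/0}

missing: A.a=0 B.a=0 B.b=0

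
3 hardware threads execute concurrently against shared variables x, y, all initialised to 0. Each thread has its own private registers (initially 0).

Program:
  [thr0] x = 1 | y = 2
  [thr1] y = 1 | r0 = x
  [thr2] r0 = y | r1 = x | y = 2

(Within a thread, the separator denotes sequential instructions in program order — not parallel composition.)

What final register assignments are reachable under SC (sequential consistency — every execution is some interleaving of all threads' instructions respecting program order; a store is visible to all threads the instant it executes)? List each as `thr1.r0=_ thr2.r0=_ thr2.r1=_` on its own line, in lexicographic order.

thr1.r0=0 thr2.r0=0 thr2.r1=0
thr1.r0=0 thr2.r0=0 thr2.r1=1
thr1.r0=0 thr2.r0=1 thr2.r1=0
thr1.r0=0 thr2.r0=1 thr2.r1=1
thr1.r0=0 thr2.r0=2 thr2.r1=1
thr1.r0=1 thr2.r0=0 thr2.r1=0
thr1.r0=1 thr2.r0=0 thr2.r1=1
thr1.r0=1 thr2.r0=1 thr2.r1=0
thr1.r0=1 thr2.r0=1 thr2.r1=1
thr1.r0=1 thr2.r0=2 thr2.r1=1

outcome vector order: (thr1.r0,thr2.r0,thr2.r1)
|SC outcomes| = 10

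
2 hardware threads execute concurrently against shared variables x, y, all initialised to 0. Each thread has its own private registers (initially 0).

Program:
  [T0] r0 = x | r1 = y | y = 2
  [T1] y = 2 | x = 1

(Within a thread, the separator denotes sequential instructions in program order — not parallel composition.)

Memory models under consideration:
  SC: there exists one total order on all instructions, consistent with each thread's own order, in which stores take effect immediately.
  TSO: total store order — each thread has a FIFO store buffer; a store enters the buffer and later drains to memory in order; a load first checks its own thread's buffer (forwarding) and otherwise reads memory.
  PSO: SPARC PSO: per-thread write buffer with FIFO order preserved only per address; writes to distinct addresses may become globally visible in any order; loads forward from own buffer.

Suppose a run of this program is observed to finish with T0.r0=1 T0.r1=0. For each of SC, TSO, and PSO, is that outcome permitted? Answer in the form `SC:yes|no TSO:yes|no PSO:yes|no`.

SC:no TSO:no PSO:yes

outcome vector order: (T0.r0,T0.r1)
SC: 3 outcomes — {<0 0>, <0 2>, <1 2>}
TSO: 3 outcomes — {<0 0>, <0 2>, <1 2>}
PSO: 4 outcomes — {<0 0>, <0 2>, <1 0>, <1 2>}
target <1 0> ∈ {PSO}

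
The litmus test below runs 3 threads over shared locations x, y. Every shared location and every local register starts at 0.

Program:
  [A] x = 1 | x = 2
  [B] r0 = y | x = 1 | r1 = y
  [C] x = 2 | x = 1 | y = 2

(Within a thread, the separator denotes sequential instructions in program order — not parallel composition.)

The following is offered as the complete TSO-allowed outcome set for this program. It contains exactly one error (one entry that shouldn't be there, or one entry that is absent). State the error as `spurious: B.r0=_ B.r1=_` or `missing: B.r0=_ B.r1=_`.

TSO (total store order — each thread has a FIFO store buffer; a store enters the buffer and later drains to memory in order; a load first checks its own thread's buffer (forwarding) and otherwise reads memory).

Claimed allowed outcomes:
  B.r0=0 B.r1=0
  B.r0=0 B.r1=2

missing: B.r0=2 B.r1=2

outcome vector order: (B.r0,B.r1)
under TSO → 0/0 0/2 2/2
TSO∖claimed = {2/2}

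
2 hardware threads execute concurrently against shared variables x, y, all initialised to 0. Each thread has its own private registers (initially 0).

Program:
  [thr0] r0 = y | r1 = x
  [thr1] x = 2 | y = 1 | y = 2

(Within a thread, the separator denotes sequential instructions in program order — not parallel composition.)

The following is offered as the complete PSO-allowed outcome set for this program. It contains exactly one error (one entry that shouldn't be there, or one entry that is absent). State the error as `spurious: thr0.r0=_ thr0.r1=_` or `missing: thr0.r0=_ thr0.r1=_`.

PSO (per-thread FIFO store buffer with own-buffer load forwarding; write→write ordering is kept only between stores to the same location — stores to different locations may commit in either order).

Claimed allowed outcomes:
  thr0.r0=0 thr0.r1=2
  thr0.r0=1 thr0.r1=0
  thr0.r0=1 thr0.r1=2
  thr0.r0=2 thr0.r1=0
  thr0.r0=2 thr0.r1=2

missing: thr0.r0=0 thr0.r1=0

outcome vector order: (thr0.r0,thr0.r1)
under PSO → 00 02 10 12 20 22
PSO∖claimed = {00}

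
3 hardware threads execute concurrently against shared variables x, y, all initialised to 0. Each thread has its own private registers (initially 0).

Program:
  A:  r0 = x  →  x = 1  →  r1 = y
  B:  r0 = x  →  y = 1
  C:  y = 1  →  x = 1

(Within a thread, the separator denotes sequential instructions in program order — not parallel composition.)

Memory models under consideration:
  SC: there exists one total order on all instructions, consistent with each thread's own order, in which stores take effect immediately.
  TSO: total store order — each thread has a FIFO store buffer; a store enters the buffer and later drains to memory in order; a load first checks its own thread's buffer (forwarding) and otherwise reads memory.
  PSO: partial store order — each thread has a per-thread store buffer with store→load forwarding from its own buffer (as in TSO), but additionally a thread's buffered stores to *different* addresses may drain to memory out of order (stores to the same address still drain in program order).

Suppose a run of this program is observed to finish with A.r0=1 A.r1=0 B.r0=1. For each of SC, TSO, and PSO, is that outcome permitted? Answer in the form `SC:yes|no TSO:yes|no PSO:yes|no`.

SC:no TSO:no PSO:yes

outcome vector order: (A.r0,A.r1,B.r0)
SC (6): (0,0,0), (0,0,1), (0,1,0), (0,1,1), (1,1,0), (1,1,1)
TSO (6): (0,0,0), (0,0,1), (0,1,0), (0,1,1), (1,1,0), (1,1,1)
PSO (8): (0,0,0), (0,0,1), (0,1,0), (0,1,1), (1,0,0), (1,0,1), (1,1,0), (1,1,1)
target (1,0,1) ∈ {PSO}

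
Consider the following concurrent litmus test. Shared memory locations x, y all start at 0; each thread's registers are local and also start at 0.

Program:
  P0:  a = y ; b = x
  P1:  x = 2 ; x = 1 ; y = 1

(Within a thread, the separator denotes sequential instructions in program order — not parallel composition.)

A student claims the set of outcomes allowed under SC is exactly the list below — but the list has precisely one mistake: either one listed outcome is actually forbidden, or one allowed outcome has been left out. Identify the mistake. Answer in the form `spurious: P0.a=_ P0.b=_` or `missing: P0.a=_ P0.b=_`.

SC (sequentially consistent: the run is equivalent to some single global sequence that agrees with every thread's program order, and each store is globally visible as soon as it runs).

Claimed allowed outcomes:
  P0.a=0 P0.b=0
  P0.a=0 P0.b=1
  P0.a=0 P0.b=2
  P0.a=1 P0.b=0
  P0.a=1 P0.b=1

outcome vector order: (P0.a,P0.b)
SC: 4 outcomes — {00 01 02 11}
claimed∖SC = {10}

spurious: P0.a=1 P0.b=0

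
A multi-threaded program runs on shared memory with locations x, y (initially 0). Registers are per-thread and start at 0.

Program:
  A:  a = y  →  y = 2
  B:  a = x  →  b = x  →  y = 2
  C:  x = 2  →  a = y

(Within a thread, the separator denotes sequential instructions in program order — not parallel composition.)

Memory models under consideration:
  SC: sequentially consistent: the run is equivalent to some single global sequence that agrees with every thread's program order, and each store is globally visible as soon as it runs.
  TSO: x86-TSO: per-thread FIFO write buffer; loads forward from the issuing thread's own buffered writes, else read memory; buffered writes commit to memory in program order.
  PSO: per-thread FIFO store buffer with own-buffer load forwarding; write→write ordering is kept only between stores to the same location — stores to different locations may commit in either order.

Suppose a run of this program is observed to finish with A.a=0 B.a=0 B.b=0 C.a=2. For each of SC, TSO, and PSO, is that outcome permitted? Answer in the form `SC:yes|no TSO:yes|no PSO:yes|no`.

SC:yes TSO:yes PSO:yes

outcome vector order: (A.a,B.a,B.b,C.a)
SC (12): (0,0,0,0); (0,0,0,2); (0,0,2,0); (0,0,2,2); (0,2,2,0); (0,2,2,2); (2,0,0,0); (2,0,0,2); (2,0,2,0); (2,0,2,2); (2,2,2,0); (2,2,2,2)
TSO (12): (0,0,0,0); (0,0,0,2); (0,0,2,0); (0,0,2,2); (0,2,2,0); (0,2,2,2); (2,0,0,0); (2,0,0,2); (2,0,2,0); (2,0,2,2); (2,2,2,0); (2,2,2,2)
PSO (12): (0,0,0,0); (0,0,0,2); (0,0,2,0); (0,0,2,2); (0,2,2,0); (0,2,2,2); (2,0,0,0); (2,0,0,2); (2,0,2,0); (2,0,2,2); (2,2,2,0); (2,2,2,2)
target (0,0,0,2) ∈ {SC,TSO,PSO}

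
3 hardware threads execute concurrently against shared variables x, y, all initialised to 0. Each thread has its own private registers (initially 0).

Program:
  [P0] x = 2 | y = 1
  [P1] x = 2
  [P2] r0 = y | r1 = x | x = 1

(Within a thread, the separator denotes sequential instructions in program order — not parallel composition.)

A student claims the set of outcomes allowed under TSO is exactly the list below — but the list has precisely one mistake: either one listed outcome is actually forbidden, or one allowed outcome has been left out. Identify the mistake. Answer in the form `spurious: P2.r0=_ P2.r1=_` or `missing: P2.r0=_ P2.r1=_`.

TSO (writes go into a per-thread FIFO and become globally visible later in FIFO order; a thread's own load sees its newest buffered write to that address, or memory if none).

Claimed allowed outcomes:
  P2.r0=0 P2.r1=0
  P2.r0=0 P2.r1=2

outcome vector order: (P2.r0,P2.r1)
under TSO → <0 0> <0 2> <1 2>
TSO∖claimed = {<1 2>}

missing: P2.r0=1 P2.r1=2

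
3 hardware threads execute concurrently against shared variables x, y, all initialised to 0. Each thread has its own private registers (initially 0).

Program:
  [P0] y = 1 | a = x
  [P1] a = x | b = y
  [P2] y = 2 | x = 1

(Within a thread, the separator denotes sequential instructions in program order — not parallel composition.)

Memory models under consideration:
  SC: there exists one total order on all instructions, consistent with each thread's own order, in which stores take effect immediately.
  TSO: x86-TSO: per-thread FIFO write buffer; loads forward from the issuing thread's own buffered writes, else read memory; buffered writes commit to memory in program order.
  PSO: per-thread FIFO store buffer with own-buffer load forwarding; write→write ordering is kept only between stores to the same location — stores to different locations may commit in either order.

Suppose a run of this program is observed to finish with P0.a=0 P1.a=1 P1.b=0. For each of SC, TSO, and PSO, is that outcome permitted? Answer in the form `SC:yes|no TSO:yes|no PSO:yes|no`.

outcome vector order: (P0.a,P1.a,P1.b)
under SC → 0/0/0; 0/0/1; 0/0/2; 0/1/1; 0/1/2; 1/0/0; 1/0/1; 1/0/2; 1/1/1; 1/1/2
under TSO → 0/0/0; 0/0/1; 0/0/2; 0/1/1; 0/1/2; 1/0/0; 1/0/1; 1/0/2; 1/1/1; 1/1/2
under PSO → 0/0/0; 0/0/1; 0/0/2; 0/1/0; 0/1/1; 0/1/2; 1/0/0; 1/0/1; 1/0/2; 1/1/0; 1/1/1; 1/1/2
target 0/1/0 ∈ {PSO}

SC:no TSO:no PSO:yes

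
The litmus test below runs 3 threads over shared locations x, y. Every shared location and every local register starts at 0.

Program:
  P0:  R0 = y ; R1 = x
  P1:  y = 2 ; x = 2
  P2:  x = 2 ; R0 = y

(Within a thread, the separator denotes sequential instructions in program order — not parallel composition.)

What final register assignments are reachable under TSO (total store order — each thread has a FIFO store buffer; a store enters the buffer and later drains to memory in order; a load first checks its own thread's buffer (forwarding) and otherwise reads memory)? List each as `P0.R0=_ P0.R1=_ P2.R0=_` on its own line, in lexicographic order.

P0.R0=0 P0.R1=0 P2.R0=0
P0.R0=0 P0.R1=0 P2.R0=2
P0.R0=0 P0.R1=2 P2.R0=0
P0.R0=0 P0.R1=2 P2.R0=2
P0.R0=2 P0.R1=0 P2.R0=0
P0.R0=2 P0.R1=0 P2.R0=2
P0.R0=2 P0.R1=2 P2.R0=0
P0.R0=2 P0.R1=2 P2.R0=2

outcome vector order: (P0.R0,P0.R1,P2.R0)
|TSO outcomes| = 8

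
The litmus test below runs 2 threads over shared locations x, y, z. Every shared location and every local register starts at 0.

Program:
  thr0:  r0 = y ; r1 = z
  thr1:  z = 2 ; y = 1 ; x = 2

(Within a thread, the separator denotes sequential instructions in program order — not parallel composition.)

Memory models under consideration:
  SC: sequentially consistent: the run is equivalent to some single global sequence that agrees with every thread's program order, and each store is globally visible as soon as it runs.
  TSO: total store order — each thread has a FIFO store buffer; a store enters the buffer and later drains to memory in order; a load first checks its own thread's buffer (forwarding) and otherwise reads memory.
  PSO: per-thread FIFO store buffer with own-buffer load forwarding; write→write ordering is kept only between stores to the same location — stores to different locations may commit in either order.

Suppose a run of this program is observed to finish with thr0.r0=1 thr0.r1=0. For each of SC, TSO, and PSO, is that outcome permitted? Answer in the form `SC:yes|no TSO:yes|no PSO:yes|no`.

SC:no TSO:no PSO:yes

outcome vector order: (thr0.r0,thr0.r1)
under SC → 0/0, 0/2, 1/2
under TSO → 0/0, 0/2, 1/2
under PSO → 0/0, 0/2, 1/0, 1/2
target 1/0 ∈ {PSO}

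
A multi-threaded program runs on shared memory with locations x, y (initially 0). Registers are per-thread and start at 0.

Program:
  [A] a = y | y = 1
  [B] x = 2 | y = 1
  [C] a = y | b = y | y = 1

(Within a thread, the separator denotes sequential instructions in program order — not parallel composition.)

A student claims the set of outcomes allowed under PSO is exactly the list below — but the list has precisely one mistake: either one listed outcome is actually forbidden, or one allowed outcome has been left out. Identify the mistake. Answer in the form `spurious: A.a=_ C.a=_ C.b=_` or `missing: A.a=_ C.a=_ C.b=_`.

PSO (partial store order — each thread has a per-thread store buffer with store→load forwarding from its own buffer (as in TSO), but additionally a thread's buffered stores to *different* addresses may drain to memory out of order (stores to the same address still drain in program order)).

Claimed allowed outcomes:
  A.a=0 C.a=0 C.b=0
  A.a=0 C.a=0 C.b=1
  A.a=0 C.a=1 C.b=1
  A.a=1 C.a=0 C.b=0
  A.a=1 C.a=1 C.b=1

outcome vector order: (A.a,C.a,C.b)
PSO (6): 000 001 011 100 101 111
PSO∖claimed = {101}

missing: A.a=1 C.a=0 C.b=1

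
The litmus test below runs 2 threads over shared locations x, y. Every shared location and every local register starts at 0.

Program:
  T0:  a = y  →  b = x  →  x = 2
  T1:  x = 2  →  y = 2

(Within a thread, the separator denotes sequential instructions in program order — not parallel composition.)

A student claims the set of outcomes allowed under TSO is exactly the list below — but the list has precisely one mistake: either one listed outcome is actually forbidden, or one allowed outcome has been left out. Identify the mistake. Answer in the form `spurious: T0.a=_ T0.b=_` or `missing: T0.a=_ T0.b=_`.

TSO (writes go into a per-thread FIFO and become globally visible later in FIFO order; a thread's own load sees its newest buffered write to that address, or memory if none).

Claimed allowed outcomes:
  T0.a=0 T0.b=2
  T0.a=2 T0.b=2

outcome vector order: (T0.a,T0.b)
TSO (3): <0 0>, <0 2>, <2 2>
TSO∖claimed = {<0 0>}

missing: T0.a=0 T0.b=0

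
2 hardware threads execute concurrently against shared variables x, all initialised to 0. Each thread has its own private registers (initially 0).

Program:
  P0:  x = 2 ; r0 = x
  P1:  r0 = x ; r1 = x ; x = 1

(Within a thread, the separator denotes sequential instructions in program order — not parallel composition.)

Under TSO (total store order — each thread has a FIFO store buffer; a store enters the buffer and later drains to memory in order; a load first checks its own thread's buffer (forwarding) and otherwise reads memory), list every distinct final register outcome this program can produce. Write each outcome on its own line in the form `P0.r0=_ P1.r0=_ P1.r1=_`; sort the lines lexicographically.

P0.r0=1 P1.r0=0 P1.r1=0
P0.r0=1 P1.r0=0 P1.r1=2
P0.r0=1 P1.r0=2 P1.r1=2
P0.r0=2 P1.r0=0 P1.r1=0
P0.r0=2 P1.r0=0 P1.r1=2
P0.r0=2 P1.r0=2 P1.r1=2

outcome vector order: (P0.r0,P1.r0,P1.r1)
|TSO outcomes| = 6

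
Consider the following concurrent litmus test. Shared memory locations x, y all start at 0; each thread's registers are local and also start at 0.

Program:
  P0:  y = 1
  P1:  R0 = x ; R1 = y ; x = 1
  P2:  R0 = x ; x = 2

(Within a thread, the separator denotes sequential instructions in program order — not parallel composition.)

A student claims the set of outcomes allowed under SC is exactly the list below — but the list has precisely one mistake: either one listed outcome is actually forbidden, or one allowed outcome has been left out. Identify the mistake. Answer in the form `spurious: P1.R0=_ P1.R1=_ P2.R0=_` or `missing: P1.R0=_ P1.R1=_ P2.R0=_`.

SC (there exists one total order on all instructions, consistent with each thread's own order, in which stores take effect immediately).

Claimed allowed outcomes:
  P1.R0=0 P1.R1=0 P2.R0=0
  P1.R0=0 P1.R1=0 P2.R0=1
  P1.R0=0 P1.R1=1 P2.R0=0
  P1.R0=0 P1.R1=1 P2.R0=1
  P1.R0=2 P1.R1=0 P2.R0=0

missing: P1.R0=2 P1.R1=1 P2.R0=0

outcome vector order: (P1.R0,P1.R1,P2.R0)
under SC → (0,0,0); (0,0,1); (0,1,0); (0,1,1); (2,0,0); (2,1,0)
SC∖claimed = {(2,1,0)}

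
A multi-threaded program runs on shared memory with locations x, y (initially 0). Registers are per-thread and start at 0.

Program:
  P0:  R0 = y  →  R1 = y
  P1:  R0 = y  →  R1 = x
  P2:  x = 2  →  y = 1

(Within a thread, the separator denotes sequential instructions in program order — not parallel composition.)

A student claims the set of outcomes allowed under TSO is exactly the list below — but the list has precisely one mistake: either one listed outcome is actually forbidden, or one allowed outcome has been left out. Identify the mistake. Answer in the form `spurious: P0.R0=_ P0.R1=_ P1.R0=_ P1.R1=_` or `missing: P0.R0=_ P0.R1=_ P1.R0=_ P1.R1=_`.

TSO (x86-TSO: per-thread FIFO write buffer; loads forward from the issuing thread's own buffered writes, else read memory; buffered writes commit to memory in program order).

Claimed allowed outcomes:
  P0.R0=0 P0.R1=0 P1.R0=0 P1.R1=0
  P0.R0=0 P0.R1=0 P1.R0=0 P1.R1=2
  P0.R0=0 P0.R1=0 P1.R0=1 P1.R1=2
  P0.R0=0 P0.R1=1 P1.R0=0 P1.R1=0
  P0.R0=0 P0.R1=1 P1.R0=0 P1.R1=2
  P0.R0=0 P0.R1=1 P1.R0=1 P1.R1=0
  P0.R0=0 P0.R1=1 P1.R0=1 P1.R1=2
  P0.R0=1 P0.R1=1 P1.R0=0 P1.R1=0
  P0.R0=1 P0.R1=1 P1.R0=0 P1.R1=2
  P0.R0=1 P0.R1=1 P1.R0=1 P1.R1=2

spurious: P0.R0=0 P0.R1=1 P1.R0=1 P1.R1=0

outcome vector order: (P0.R0,P0.R1,P1.R0,P1.R1)
TSO: 9 outcomes — {0/0/0/0, 0/0/0/2, 0/0/1/2, 0/1/0/0, 0/1/0/2, 0/1/1/2, 1/1/0/0, 1/1/0/2, 1/1/1/2}
claimed∖TSO = {0/1/1/0}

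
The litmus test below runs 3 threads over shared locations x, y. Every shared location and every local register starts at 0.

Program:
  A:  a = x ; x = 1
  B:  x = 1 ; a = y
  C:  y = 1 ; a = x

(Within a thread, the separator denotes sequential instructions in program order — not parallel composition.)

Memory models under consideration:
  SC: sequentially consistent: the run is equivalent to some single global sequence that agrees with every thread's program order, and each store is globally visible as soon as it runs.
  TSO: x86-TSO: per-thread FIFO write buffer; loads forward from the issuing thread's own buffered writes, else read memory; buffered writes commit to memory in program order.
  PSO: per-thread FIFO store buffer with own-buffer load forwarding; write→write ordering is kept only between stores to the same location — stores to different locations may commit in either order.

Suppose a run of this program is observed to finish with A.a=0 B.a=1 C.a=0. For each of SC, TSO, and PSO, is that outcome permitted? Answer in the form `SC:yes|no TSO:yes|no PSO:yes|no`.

SC:yes TSO:yes PSO:yes

outcome vector order: (A.a,B.a,C.a)
SC (6): (0,0,1) (0,1,0) (0,1,1) (1,0,1) (1,1,0) (1,1,1)
TSO (8): (0,0,0) (0,0,1) (0,1,0) (0,1,1) (1,0,0) (1,0,1) (1,1,0) (1,1,1)
PSO (8): (0,0,0) (0,0,1) (0,1,0) (0,1,1) (1,0,0) (1,0,1) (1,1,0) (1,1,1)
target (0,1,0) ∈ {SC,TSO,PSO}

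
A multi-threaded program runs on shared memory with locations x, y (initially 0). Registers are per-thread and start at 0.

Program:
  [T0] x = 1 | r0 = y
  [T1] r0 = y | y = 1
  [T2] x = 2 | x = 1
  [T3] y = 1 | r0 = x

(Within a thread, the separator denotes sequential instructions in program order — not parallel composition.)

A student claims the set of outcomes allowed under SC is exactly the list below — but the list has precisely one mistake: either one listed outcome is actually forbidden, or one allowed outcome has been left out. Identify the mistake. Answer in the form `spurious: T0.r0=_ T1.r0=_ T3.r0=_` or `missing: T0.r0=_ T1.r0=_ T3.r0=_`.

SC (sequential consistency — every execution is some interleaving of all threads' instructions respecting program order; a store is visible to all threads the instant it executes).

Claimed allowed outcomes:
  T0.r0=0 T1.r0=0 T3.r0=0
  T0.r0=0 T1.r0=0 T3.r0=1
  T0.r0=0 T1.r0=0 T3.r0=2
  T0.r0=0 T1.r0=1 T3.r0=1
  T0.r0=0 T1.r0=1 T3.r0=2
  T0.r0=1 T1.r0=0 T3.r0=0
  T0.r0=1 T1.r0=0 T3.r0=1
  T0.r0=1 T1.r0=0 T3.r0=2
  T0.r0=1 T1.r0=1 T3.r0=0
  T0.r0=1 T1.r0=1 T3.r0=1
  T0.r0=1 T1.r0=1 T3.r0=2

outcome vector order: (T0.r0,T1.r0,T3.r0)
SC: 10 outcomes — {001; 002; 011; 012; 100; 101; 102; 110; 111; 112}
claimed∖SC = {000}

spurious: T0.r0=0 T1.r0=0 T3.r0=0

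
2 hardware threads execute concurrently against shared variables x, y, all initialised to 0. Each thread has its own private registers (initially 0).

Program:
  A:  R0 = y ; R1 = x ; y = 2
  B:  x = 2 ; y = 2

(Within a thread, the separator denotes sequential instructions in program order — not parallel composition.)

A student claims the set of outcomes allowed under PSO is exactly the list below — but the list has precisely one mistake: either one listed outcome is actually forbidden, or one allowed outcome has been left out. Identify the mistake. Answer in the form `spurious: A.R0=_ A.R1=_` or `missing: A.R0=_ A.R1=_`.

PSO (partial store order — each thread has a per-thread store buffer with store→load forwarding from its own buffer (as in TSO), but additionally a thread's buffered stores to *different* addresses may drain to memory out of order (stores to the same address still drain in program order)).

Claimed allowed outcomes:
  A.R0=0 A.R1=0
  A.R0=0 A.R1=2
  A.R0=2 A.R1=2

outcome vector order: (A.R0,A.R1)
under PSO → (0,0); (0,2); (2,0); (2,2)
PSO∖claimed = {(2,0)}

missing: A.R0=2 A.R1=0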